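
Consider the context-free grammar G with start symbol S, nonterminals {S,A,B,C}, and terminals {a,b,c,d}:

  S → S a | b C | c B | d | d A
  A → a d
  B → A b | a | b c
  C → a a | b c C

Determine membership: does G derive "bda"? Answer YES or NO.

Convert to CNF:
  S -> S T0 | T1 A | T2 C | T3 B | d
  A -> T0 T1
  B -> A T2 | T2 T3 | a
  C -> T0 T0 | T2 X4
  T0 -> a
  T1 -> d
  T2 -> b
  T3 -> c
  X4 -> T3 C

CYK table (by increasing span):
  T[0,0] 'b' = {T2}  orig:{}
  T[1,1] 'd' = {S,T1}  orig:{S}
  T[2,2] 'a' = {B,T0}  orig:{B}
  T[0,1] 'bd' = ∅
  T[1,2] 'da' = {S}
  T[0,2] 'bda' = ∅

S ∉ T[0,2] ⇒ NO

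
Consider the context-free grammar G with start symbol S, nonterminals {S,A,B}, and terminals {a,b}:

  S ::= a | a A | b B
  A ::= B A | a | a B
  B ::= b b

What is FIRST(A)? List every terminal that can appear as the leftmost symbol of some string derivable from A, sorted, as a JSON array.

FIRST sets, iterate to fixpoint:
iter 1:
  A via A→a: +{a}
  B via B→b b: +{b}
  S via S→a: +{a}
  S via S→b B: +{b}
  S: {a,b}  A: {a}  B: {b}
iter 2:
  A via A→B A: +{b}
  S: {a,b}  A: {a,b}  B: {b}
iter 3: — fixpoint
  S: {a,b}  A: {a,b}  B: {b}

FIRST(A) = ["a", "b"]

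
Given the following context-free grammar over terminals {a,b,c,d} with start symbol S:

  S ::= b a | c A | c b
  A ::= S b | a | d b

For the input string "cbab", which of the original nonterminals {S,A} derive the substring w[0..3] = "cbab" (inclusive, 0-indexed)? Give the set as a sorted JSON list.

CNF form of G:
  S -> T0 T2 | T3 A | T3 T0
  A -> S T0 | T1 T0 | a
  T0 -> b
  T1 -> d
  T2 -> a
  T3 -> c

CYK table (by increasing span), restricted to cells inside w[0..3]:
  [0..0]={T3}  "c"  orig:{}
  [1..1]={T0}  "b"  orig:{}
  [2..2]={A,T2}  "a"  orig:{A}
  [3..3]={T0}  "b"  orig:{}
  [0..1]={S}  "cb"
  [1..2]={S}  "ba"
  [2..3]=∅  "ab"
  [0..2]=∅  "cba"
  [1..3]={A}  "bab"
  [0..3]={S}  "cbab"

Original NTs in T[0,3] deriving "cbab": ["S"]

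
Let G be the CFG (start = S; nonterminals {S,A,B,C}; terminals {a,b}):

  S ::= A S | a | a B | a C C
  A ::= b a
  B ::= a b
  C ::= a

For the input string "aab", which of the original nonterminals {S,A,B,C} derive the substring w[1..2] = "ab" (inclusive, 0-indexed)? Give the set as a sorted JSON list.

Convert to CNF:
  S -> A S | T1 B | T1 X2 | a
  A -> T0 T1
  B -> T1 T0
  C -> a
  T0 -> b
  T1 -> a
  X2 -> C C

CYK table (by increasing span) — only the sub-triangle for w[1..2]:
  T[1,1] 'a' = {C,S,T1}  orig:{C,S}
  T[2,2] 'b' = {T0}  orig:{}
  T[1,2] 'ab' = {B}

Original NTs in T[1,2] deriving "ab": ["B"]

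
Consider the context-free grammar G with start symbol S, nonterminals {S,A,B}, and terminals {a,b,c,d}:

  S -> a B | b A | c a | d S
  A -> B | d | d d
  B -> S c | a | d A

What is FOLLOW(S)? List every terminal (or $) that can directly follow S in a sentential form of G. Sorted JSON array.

Compute FIRST by fixpoint:
[1]
  A via A→d: +{d}
  B via B→a: +{a}
  B via B→d A: +{d}
  S via S→a B: +{a}
  S via S→b A: +{b}
  S via S→c a: +{c}
  S via S→d S: +{d}
  S: {a,b,c,d}  A: {d}  B: {a,d}
[2]
  A via A→B: +{a}
  B via B→S c: +{b,c}
  S: {a,b,c,d}  A: {a,d}  B: {a,b,c,d}
[3]
  A via A→B: +{b,c}
  S: {a,b,c,d}  A: {a,b,c,d}  B: {a,b,c,d}
[4] (stable)
  S: {a,b,c,d}  A: {a,b,c,d}  B: {a,b,c,d}

FOLLOW sets:
seed FOLLOW(S) with $
[1]
  B→S c: FOLLOW(S) ⊇ FIRST(c) = {c}; new: +{c}
  S→a B: FOLLOW(B) ⊇ FOLLOW(S) ⊇ {$,c}; new: +{$,c}
  S→b A: FOLLOW(A) ⊇ FOLLOW(S) ⊇ {$,c}; new: +{$,c}
  FOLLOW[S]={$,c}  FOLLOW[A]={$,c}  FOLLOW[B]={$,c}
[2] (stable)
  FOLLOW[S]={$,c}  FOLLOW[A]={$,c}  FOLLOW[B]={$,c}

FOLLOW(S) = ["$", "c"]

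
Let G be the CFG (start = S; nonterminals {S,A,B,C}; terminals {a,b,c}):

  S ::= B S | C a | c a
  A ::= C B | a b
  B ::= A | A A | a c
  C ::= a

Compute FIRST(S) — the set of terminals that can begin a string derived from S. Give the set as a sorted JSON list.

Compute FIRST by fixpoint:
[1]
  A via A→a b: +{a}
  B via B→A: +{a}
  C via C→a: +{a}
  S via S→B S: +{a}
  S via S→c a: +{c}
  FIRST(S)={a,c}  FIRST(A)={a}  FIRST(B)={a}  FIRST(C)={a}
[2] (no change)
  FIRST(S)={a,c}  FIRST(A)={a}  FIRST(B)={a}  FIRST(C)={a}

FIRST(S) = ["a", "c"]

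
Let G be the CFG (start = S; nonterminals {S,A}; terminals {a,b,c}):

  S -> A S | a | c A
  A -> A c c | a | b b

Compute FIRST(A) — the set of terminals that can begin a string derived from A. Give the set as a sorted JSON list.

Compute FIRST by fixpoint:
[1]
  A via A→a: +{a}
  A via A→b b: +{b}
  S via S→A S: +{a,b}
  S via S→c A: +{c}
  FIRST[S]={a,b,c}  FIRST[A]={a,b}
[2] (stable)
  FIRST[S]={a,b,c}  FIRST[A]={a,b}

FIRST(A) = ["a", "b"]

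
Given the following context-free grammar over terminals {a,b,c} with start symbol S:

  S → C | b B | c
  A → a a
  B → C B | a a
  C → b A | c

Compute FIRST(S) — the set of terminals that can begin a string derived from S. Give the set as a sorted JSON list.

FIRST sets, iterate to fixpoint:
[1]
  A via A→a a: +{a}
  B via B→a a: +{a}
  C via C→b A: +{b}
  C via C→c: +{c}
  S via S→C: +{b,c}
  FIRST[S]={b,c}  FIRST[A]={a}  FIRST[B]={a}  FIRST[C]={b,c}
[2]
  B via B→C B: +{b,c}
  FIRST[S]={b,c}  FIRST[A]={a}  FIRST[B]={a,b,c}  FIRST[C]={b,c}
[3] (no change)
  FIRST[S]={b,c}  FIRST[A]={a}  FIRST[B]={a,b,c}  FIRST[C]={b,c}

FIRST(S) = ["b", "c"]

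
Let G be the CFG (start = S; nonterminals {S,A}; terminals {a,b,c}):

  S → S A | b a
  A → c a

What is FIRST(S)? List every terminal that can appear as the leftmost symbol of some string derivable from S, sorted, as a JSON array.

FIRST sets, iterate to fixpoint:
[1]
  A via A→c a: +{c}
  S via S→b a: +{b}
  FIRST[S]={b}  FIRST[A]={c}
[2] (no change)
  FIRST[S]={b}  FIRST[A]={c}

FIRST(S) = ["b"]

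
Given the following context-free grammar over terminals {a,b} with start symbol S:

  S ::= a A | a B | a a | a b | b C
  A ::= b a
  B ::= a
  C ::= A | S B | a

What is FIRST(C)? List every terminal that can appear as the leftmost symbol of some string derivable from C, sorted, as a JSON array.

Compute FIRST by fixpoint:
[1]
  A via A→b a: +{b}
  B via B→a: +{a}
  C via C→A: +{b}
  C via C→a: +{a}
  S via S→a A: +{a}
  S via S→b C: +{b}
  FIRST(S)={a,b}  FIRST(A)={b}  FIRST(B)={a}  FIRST(C)={a,b}
[2] done
  FIRST(S)={a,b}  FIRST(A)={b}  FIRST(B)={a}  FIRST(C)={a,b}

FIRST(C) = ["a", "b"]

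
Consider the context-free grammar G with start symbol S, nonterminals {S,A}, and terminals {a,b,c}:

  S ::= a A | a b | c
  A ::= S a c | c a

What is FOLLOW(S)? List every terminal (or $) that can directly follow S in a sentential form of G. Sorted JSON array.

Compute FIRST by fixpoint:
iter 1:
  A via A→c a: +{c}
  S via S→a A: +{a}
  S via S→c: +{c}
  FIRST(S)={a,c}  FIRST(A)={c}
iter 2:
  A via A→S a c: +{a}
  FIRST(S)={a,c}  FIRST(A)={a,c}
iter 3: (no change)
  FIRST(S)={a,c}  FIRST(A)={a,c}

FOLLOW iteration:
seed FOLLOW(S) with $
pass 1:
  A→S a c: FOLLOW(S) ⊇ FIRST(a) = {a}; new: +{a}
  S→a A: FOLLOW(A) ⊇ FOLLOW(S) ⊇ {$,a}; new: +{$,a}
  FOLLOW(S)={$,a}  FOLLOW(A)={$,a}
pass 2: (stable)
  FOLLOW(S)={$,a}  FOLLOW(A)={$,a}

FOLLOW(S) = ["$", "a"]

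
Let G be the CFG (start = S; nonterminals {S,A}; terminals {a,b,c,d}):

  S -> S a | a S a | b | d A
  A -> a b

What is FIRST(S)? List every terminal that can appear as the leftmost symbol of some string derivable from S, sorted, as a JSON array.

FIRST sets, iterate to fixpoint:
[1]
  A via A→a b: +{a}
  S via S→a S a: +{a}
  S via S→b: +{b}
  S via S→d A: +{d}
  FIRST(S)={a,b,d}  FIRST(A)={a}
[2] — fixpoint
  FIRST(S)={a,b,d}  FIRST(A)={a}

FIRST(S) = ["a", "b", "d"]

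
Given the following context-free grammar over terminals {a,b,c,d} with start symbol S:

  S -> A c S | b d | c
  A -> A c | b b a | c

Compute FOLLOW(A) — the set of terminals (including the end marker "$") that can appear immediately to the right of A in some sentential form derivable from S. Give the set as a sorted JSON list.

Compute FIRST by fixpoint:
iter 1:
  A via A→b b a: +{b}
  A via A→c: +{c}
  S via S→A c S: +{b,c}
  FIRST(S)={b,c}  FIRST(A)={b,c}
iter 2: (no change)
  FIRST(S)={b,c}  FIRST(A)={b,c}

FOLLOW iteration:
FOLLOW(S) := {$}
iter 1:
  A→A c: FOLLOW(A) ⊇ FIRST(c) = {c}; new: +{c}
  FOLLOW[S]={$}  FOLLOW[A]={c}
iter 2: — fixpoint
  FOLLOW[S]={$}  FOLLOW[A]={c}

FOLLOW(A) = ["c"]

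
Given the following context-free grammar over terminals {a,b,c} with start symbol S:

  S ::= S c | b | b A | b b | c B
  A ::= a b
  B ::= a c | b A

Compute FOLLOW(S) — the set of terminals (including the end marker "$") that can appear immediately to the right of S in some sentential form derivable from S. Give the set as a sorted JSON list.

FIRST sets, iterate to fixpoint:
iter 1:
  A via A→a b: +{a}
  B via B→a c: +{a}
  B via B→b A: +{b}
  S via S→b: +{b}
  S via S→c B: +{c}
  FIRST(S)={b,c}  FIRST(A)={a}  FIRST(B)={a,b}
iter 2: done
  FIRST(S)={b,c}  FIRST(A)={a}  FIRST(B)={a,b}

Compute FOLLOW by fixpoint:
FOLLOW(S) := {$}
[1]
  S→S c: FOLLOW(S) ⊇ FIRST(c) = {c}; new: +{c}
  S→b A: FOLLOW(A) ⊇ FOLLOW(S) ⊇ {$,c}; new: +{$,c}
  S→c B: FOLLOW(B) ⊇ FOLLOW(S) ⊇ {$,c}; new: +{$,c}
  FOLLOW[S]={$,c}  FOLLOW[A]={$,c}  FOLLOW[B]={$,c}
[2] done
  FOLLOW[S]={$,c}  FOLLOW[A]={$,c}  FOLLOW[B]={$,c}

FOLLOW(S) = ["$", "c"]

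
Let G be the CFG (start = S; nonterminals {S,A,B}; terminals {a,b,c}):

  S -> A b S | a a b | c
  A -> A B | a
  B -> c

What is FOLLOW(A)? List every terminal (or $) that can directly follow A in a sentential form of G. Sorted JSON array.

Compute FIRST by fixpoint:
[1]
  A via A→a: +{a}
  B via B→c: +{c}
  S via S→A b S: +{a}
  S via S→c: +{c}
  S: {a,c}  A: {a}  B: {c}
[2] (no change)
  S: {a,c}  A: {a}  B: {c}

Compute FOLLOW by fixpoint:
FOLLOW(S) := {$}
[1]
  A→A B: FOLLOW(A) ⊇ FIRST(B) = {c}; new: +{c}
  A→A B: FOLLOW(B) ⊇ FOLLOW(A) ⊇ {c}; new: +{c}
  S→A b S: FOLLOW(A) ⊇ FIRST(b) = {b}; new: +{b}
  FOLLOW[S]={$}  FOLLOW[A]={b,c}  FOLLOW[B]={c}
[2]
  A→A B: FOLLOW(B) ⊇ FOLLOW(A) ⊇ {b,c}; new: +{b}
  FOLLOW[S]={$}  FOLLOW[A]={b,c}  FOLLOW[B]={b,c}
[3] done
  FOLLOW[S]={$}  FOLLOW[A]={b,c}  FOLLOW[B]={b,c}

FOLLOW(A) = ["b", "c"]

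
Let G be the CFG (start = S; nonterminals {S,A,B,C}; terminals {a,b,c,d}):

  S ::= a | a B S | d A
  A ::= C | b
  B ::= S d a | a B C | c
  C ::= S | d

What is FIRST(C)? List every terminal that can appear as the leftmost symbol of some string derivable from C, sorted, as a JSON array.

FIRST sets, iterate to fixpoint:
iter 1:
  A via A→b: +{b}
  B via B→a B C: +{a}
  B via B→c: +{c}
  C via C→d: +{d}
  S via S→a: +{a}
  S via S→d A: +{d}
  FIRST(S)={a,d}  FIRST(A)={b}  FIRST(B)={a,c}  FIRST(C)={d}
iter 2:
  A via A→C: +{d}
  B via B→S d a: +{d}
  C via C→S: +{a}
  FIRST(S)={a,d}  FIRST(A)={b,d}  FIRST(B)={a,c,d}  FIRST(C)={a,d}
iter 3:
  A via A→C: +{a}
  FIRST(S)={a,d}  FIRST(A)={a,b,d}  FIRST(B)={a,c,d}  FIRST(C)={a,d}
iter 4: (stable)
  FIRST(S)={a,d}  FIRST(A)={a,b,d}  FIRST(B)={a,c,d}  FIRST(C)={a,d}

FIRST(C) = ["a", "d"]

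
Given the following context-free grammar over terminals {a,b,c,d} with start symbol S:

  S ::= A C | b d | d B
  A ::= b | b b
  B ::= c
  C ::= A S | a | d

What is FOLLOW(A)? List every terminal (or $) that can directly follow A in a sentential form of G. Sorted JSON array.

Compute FIRST by fixpoint:
[1]
  A via A→b: +{b}
  B via B→c: +{c}
  C via C→A S: +{b}
  C via C→a: +{a}
  C via C→d: +{d}
  S via S→A C: +{b}
  S via S→d B: +{d}
  FIRST(S)={b,d}  FIRST(A)={b}  FIRST(B)={c}  FIRST(C)={a,b,d}
[2] — fixpoint
  FIRST(S)={b,d}  FIRST(A)={b}  FIRST(B)={c}  FIRST(C)={a,b,d}

FOLLOW sets:
seed FOLLOW(S) with $
pass 1:
  C→A S: FOLLOW(A) ⊇ FIRST(S) = {b,d}; new: +{b,d}
  S→A C: FOLLOW(A) ⊇ FIRST(C) = {a,b,d}; new: +{a}
  S→A C: FOLLOW(C) ⊇ FOLLOW(S) ⊇ {$}; new: +{$}
  S→d B: FOLLOW(B) ⊇ FOLLOW(S) ⊇ {$}; new: +{$}
  FOLLOW[S]={$}  FOLLOW[A]={a,b,d}  FOLLOW[B]={$}  FOLLOW[C]={$}
pass 2: (no change)
  FOLLOW[S]={$}  FOLLOW[A]={a,b,d}  FOLLOW[B]={$}  FOLLOW[C]={$}

FOLLOW(A) = ["a", "b", "d"]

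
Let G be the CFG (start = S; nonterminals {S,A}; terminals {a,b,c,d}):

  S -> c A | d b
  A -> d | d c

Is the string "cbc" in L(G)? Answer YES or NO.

CNF form of G:
  S -> T0 T2 | T1 A
  A -> T0 T1 | d
  T0 -> d
  T1 -> c
  T2 -> b

Fill CYK table bottom-up:
  T[0,0] 'c' = {T1}  orig:{}
  T[1,1] 'b' = {T2}  orig:{}
  T[2,2] 'c' = {T1}  orig:{}
  T[0,1] 'cb' = ∅
  T[1,2] 'bc' = ∅
  T[0,2] 'cbc' = ∅

S ∉ T[0,2] ⇒ NO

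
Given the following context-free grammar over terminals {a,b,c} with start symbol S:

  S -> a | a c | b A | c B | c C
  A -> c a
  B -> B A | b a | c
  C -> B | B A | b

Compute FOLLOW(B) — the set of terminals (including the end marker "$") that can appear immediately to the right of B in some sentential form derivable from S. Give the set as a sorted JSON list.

FIRST iteration:
iter 1:
  A via A→c a: +{c}
  B via B→b a: +{b}
  B via B→c: +{c}
  C via C→B: +{b,c}
  S via S→a: +{a}
  S via S→b A: +{b}
  S via S→c B: +{c}
  FIRST[S]={a,b,c}  FIRST[A]={c}  FIRST[B]={b,c}  FIRST[C]={b,c}
iter 2: (no change)
  FIRST[S]={a,b,c}  FIRST[A]={c}  FIRST[B]={b,c}  FIRST[C]={b,c}

FOLLOW iteration:
initialize: $ ∈ FOLLOW(S)
[1]
  B→B A: FOLLOW(B) ⊇ FIRST(A) = {c}; new: +{c}
  B→B A: FOLLOW(A) ⊇ FOLLOW(B) ⊇ {c}; new: +{c}
  S→b A: FOLLOW(A) ⊇ FOLLOW(S) ⊇ {$}; new: +{$}
  S→c B: FOLLOW(B) ⊇ FOLLOW(S) ⊇ {$}; new: +{$}
  S→c C: FOLLOW(C) ⊇ FOLLOW(S) ⊇ {$}; new: +{$}
  FOLLOW(S)={$}  FOLLOW(A)={$,c}  FOLLOW(B)={$,c}  FOLLOW(C)={$}
[2] — fixpoint
  FOLLOW(S)={$}  FOLLOW(A)={$,c}  FOLLOW(B)={$,c}  FOLLOW(C)={$}

FOLLOW(B) = ["$", "c"]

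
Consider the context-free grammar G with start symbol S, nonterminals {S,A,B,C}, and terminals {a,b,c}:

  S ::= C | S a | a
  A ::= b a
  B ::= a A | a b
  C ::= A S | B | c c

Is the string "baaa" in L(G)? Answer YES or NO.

CNF form of G:
  S -> A S | S T1 | T1 A | T1 T0 | T2 T2 | a
  A -> T0 T1
  B -> T1 A | T1 T0
  C -> A S | T1 A | T1 T0 | T2 T2
  T0 -> b
  T1 -> a
  T2 -> c

CYK fill:
  cell(0,0) b: {T0}  orig:{}
  cell(1,1) a: {S,T1}  orig:{S}
  cell(2,2) a: {S,T1}  orig:{S}
  cell(3,3) a: {S,T1}  orig:{S}
  cell(0,1) ba: {A}
  cell(1,2) aa: {S}
  cell(2,3) aa: {S}
  cell(0,2) baa: {C,S}
  cell(1,3) aaa: {S}
  cell(0,3) baaa: {C,S}

S ∈ T[0,3] ⇒ YES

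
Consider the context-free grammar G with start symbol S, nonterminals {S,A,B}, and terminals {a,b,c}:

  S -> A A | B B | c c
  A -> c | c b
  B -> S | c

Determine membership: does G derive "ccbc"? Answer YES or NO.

Convert to CNF:
  S -> A A | B B | T0 T0
  A -> T0 T1 | c
  B -> A A | B B | T0 T0 | c
  T0 -> c
  T1 -> b

CYK table (by increasing span):
  [0..0]={A,B,T0}  "c"  orig:{A,B}
  [1..1]={A,B,T0}  "c"  orig:{A,B}
  [2..2]={T1}  "b"  orig:{}
  [3..3]={A,B,T0}  "c"  orig:{A,B}
  [0..1]={B,S}  "cc"
  [1..2]={A}  "cb"
  [2..3]=∅  "bc"
  [0..2]={B,S}  "ccb"
  [1..3]={B,S}  "cbc"
  [0..3]={B,S}  "ccbc"

S ∈ T[0,3] ⇒ YES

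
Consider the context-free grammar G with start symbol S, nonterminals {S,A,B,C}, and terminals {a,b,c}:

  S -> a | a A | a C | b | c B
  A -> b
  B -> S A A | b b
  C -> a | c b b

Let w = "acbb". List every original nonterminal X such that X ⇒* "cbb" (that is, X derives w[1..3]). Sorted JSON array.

CNF form of G:
  S -> T1 B | T2 A | T2 C | a | b
  A -> b
  B -> S X3 | T0 T0
  C -> T1 X4 | a
  T0 -> b
  T1 -> c
  T2 -> a
  X3 -> A A
  X4 -> T0 T0

Fill CYK table bottom-up — only the sub-triangle for w[1..3]:
  T[1,1] 'c' = {T1}  orig:{}
  T[2,2] 'b' = {A,S,T0}  orig:{A,S}
  T[3,3] 'b' = {A,S,T0}  orig:{A,S}
  T[1,2] 'cb' = ∅
  T[2,3] 'bb' = {B,X3,X4}  orig:{B}
  T[1,3] 'cbb' = {C,S}

Original NTs in T[1,3] deriving "cbb": ["C", "S"]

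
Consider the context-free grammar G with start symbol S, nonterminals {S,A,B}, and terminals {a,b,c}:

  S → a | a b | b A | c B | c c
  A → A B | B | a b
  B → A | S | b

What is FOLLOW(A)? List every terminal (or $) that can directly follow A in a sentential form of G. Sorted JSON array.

Compute FIRST by fixpoint:
[1]
  A via A→a b: +{a}
  B via B→A: +{a}
  B via B→b: +{b}
  S via S→a: +{a}
  S via S→b A: +{b}
  S via S→c B: +{c}
  FIRST[S]={a,b,c}  FIRST[A]={a}  FIRST[B]={a,b}
[2]
  A via A→B: +{b}
  B via B→S: +{c}
  FIRST[S]={a,b,c}  FIRST[A]={a,b}  FIRST[B]={a,b,c}
[3]
  A via A→B: +{c}
  FIRST[S]={a,b,c}  FIRST[A]={a,b,c}  FIRST[B]={a,b,c}
[4] (no change)
  FIRST[S]={a,b,c}  FIRST[A]={a,b,c}  FIRST[B]={a,b,c}

FOLLOW iteration:
seed FOLLOW(S) with $
[1]
  A→A B: FOLLOW(A) ⊇ FIRST(B) = {a,b,c}; new: +{a,b,c}
  A→A B: FOLLOW(B) ⊇ FOLLOW(A) ⊇ {a,b,c}; new: +{a,b,c}
  B→S: FOLLOW(S) ⊇ FOLLOW(B) ⊇ {a,b,c}; new: +{a,b,c}
  S→b A: FOLLOW(A) ⊇ FOLLOW(S) ⊇ {$,a,b,c}; new: +{$}
  S→c B: FOLLOW(B) ⊇ FOLLOW(S) ⊇ {$,a,b,c}; new: +{$}
  FOLLOW(S)={$,a,b,c}  FOLLOW(A)={$,a,b,c}  FOLLOW(B)={$,a,b,c}
[2] (stable)
  FOLLOW(S)={$,a,b,c}  FOLLOW(A)={$,a,b,c}  FOLLOW(B)={$,a,b,c}

FOLLOW(A) = ["$", "a", "b", "c"]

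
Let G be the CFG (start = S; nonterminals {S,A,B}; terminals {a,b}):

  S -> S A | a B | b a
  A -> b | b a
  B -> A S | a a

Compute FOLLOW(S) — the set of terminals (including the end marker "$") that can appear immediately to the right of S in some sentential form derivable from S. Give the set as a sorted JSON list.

Compute FIRST by fixpoint:
round 1:
  A via A→b: +{b}
  B via B→A S: +{b}
  B via B→a a: +{a}
  S via S→a B: +{a}
  S via S→b a: +{b}
  FIRST(S)={a,b}  FIRST(A)={b}  FIRST(B)={a,b}
round 2: (stable)
  FIRST(S)={a,b}  FIRST(A)={b}  FIRST(B)={a,b}

Compute FOLLOW by fixpoint:
FOLLOW(S) := {$}
pass 1:
  B→A S: FOLLOW(A) ⊇ FIRST(S) = {a,b}; new: +{a,b}
  S→S A: FOLLOW(S) ⊇ FIRST(A) = {b}; new: +{b}
  S→S A: FOLLOW(A) ⊇ FOLLOW(S) ⊇ {$,b}; new: +{$}
  S→a B: FOLLOW(B) ⊇ FOLLOW(S) ⊇ {$,b}; new: +{$,b}
  S: {$,b}  A: {$,a,b}  B: {$,b}
pass 2: done
  S: {$,b}  A: {$,a,b}  B: {$,b}

FOLLOW(S) = ["$", "b"]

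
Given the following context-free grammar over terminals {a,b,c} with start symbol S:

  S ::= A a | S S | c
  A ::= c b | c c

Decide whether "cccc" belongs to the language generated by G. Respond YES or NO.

Convert to CNF:
  S -> A T2 | S S | c
  A -> T0 T0 | T0 T1
  T0 -> c
  T1 -> b
  T2 -> a

Fill CYK table bottom-up:
  cell(0,0) c: {S,T0}  orig:{S}
  cell(1,1) c: {S,T0}  orig:{S}
  cell(2,2) c: {S,T0}  orig:{S}
  cell(3,3) c: {S,T0}  orig:{S}
  cell(0,1) cc: {A,S}
  cell(1,2) cc: {A,S}
  cell(2,3) cc: {A,S}
  cell(0,2) ccc: {S}
  cell(1,3) ccc: {S}
  cell(0,3) cccc: {S}

S ∈ T[0,3] ⇒ YES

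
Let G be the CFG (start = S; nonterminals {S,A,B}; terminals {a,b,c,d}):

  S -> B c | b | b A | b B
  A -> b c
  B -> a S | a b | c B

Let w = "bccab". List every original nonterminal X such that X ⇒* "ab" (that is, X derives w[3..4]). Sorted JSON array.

Convert to CNF:
  S -> B T1 | T0 A | T0 B | b
  A -> T0 T1
  B -> T1 B | T2 S | T2 T0
  T0 -> b
  T1 -> c
  T2 -> a

CYK table (by increasing span) — only the sub-triangle for w[3..4]:
  cell(3,3) a: {T2}  orig:{}
  cell(4,4) b: {S,T0}  orig:{S}
  cell(3,4) ab: {B}

Original NTs in T[3,4] deriving "ab": ["B"]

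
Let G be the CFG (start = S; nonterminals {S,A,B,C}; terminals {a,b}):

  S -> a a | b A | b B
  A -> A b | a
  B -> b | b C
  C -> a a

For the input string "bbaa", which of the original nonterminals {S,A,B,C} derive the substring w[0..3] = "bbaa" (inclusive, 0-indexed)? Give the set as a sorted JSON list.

Convert to CNF:
  S -> T0 A | T0 B | T1 T1
  A -> A T0 | a
  B -> T0 C | b
  C -> T1 T1
  T0 -> b
  T1 -> a

CYK fill, restricted to cells inside w[0..3]:
  cell(0,0) b: {B,T0}  orig:{B}
  cell(1,1) b: {B,T0}  orig:{B}
  cell(2,2) a: {A,T1}  orig:{A}
  cell(3,3) a: {A,T1}  orig:{A}
  cell(0,1) bb: {S}
  cell(1,2) ba: {S}
  cell(2,3) aa: {C,S}
  cell(0,2) bba: ∅
  cell(1,3) baa: {B}
  cell(0,3) bbaa: {S}

Original NTs in T[0,3] deriving "bbaa": ["S"]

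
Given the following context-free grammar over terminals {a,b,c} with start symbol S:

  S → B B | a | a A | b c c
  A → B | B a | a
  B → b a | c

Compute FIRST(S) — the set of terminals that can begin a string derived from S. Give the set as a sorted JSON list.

Compute FIRST by fixpoint:
round 1:
  A via A→a: +{a}
  B via B→b a: +{b}
  B via B→c: +{c}
  S via S→B B: +{b,c}
  S via S→a: +{a}
  S: {a,b,c}  A: {a}  B: {b,c}
round 2:
  A via A→B: +{b,c}
  S: {a,b,c}  A: {a,b,c}  B: {b,c}
round 3: (no change)
  S: {a,b,c}  A: {a,b,c}  B: {b,c}

FIRST(S) = ["a", "b", "c"]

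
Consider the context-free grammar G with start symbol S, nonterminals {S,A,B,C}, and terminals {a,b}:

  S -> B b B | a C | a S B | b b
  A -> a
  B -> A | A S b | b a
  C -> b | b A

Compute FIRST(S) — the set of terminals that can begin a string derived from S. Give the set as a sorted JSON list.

FIRST iteration:
pass 1:
  A via A→a: +{a}
  B via B→A: +{a}
  B via B→b a: +{b}
  C via C→b: +{b}
  S via S→B b B: +{a,b}
  FIRST(S)={a,b}  FIRST(A)={a}  FIRST(B)={a,b}  FIRST(C)={b}
pass 2: (stable)
  FIRST(S)={a,b}  FIRST(A)={a}  FIRST(B)={a,b}  FIRST(C)={b}

FIRST(S) = ["a", "b"]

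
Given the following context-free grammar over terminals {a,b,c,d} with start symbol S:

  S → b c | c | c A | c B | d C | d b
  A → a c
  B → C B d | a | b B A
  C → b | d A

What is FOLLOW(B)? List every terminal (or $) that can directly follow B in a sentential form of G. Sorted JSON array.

FIRST sets, iterate to fixpoint:
pass 1:
  A via A→a c: +{a}
  B via B→a: +{a}
  B via B→b B A: +{b}
  C via C→b: +{b}
  C via C→d A: +{d}
  S via S→b c: +{b}
  S via S→c: +{c}
  S via S→d C: +{d}
  S: {b,c,d}  A: {a}  B: {a,b}  C: {b,d}
pass 2:
  B via B→C B d: +{d}
  S: {b,c,d}  A: {a}  B: {a,b,d}  C: {b,d}
pass 3: (stable)
  S: {b,c,d}  A: {a}  B: {a,b,d}  C: {b,d}

FOLLOW iteration:
initialize: $ ∈ FOLLOW(S)
pass 1:
  B→C B d: FOLLOW(C) ⊇ FIRST(B) = {a,b,d}; new: +{a,b,d}
  B→C B d: FOLLOW(B) ⊇ FIRST(d) = {d}; new: +{d}
  B→b B A: FOLLOW(B) ⊇ FIRST(A) = {a}; new: +{a}
  B→b B A: FOLLOW(A) ⊇ FOLLOW(B) ⊇ {a,d}; new: +{a,d}
  C→d A: FOLLOW(A) ⊇ FOLLOW(C) ⊇ {a,b,d}; new: +{b}
  S→c A: FOLLOW(A) ⊇ FOLLOW(S) ⊇ {$}; new: +{$}
  S→c B: FOLLOW(B) ⊇ FOLLOW(S) ⊇ {$}; new: +{$}
  S→d C: FOLLOW(C) ⊇ FOLLOW(S) ⊇ {$}; new: +{$}
  FOLLOW[S]={$}  FOLLOW[A]={$,a,b,d}  FOLLOW[B]={$,a,d}  FOLLOW[C]={$,a,b,d}
pass 2: (stable)
  FOLLOW[S]={$}  FOLLOW[A]={$,a,b,d}  FOLLOW[B]={$,a,d}  FOLLOW[C]={$,a,b,d}

FOLLOW(B) = ["$", "a", "d"]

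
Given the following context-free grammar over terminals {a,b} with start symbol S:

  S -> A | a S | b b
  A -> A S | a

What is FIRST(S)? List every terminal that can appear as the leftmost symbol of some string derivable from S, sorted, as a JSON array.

Compute FIRST by fixpoint:
iter 1:
  A via A→a: +{a}
  S via S→A: +{a}
  S via S→b b: +{b}
  S: {a,b}  A: {a}
iter 2: (stable)
  S: {a,b}  A: {a}

FIRST(S) = ["a", "b"]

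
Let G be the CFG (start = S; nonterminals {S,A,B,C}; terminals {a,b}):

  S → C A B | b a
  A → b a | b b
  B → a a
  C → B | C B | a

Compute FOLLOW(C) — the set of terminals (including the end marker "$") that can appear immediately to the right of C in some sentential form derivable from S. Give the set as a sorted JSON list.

FIRST iteration:
pass 1:
  A via A→b a: +{b}
  B via B→a a: +{a}
  C via C→B: +{a}
  S via S→C A B: +{a}
  S via S→b a: +{b}
  FIRST(S)={a,b}  FIRST(A)={b}  FIRST(B)={a}  FIRST(C)={a}
pass 2: (stable)
  FIRST(S)={a,b}  FIRST(A)={b}  FIRST(B)={a}  FIRST(C)={a}

FOLLOW sets:
FOLLOW(S) := {$}
pass 1:
  C→C B: FOLLOW(C) ⊇ FIRST(B) = {a}; new: +{a}
  C→C B: FOLLOW(B) ⊇ FOLLOW(C) ⊇ {a}; new: +{a}
  S→C A B: FOLLOW(C) ⊇ FIRST(A) = {b}; new: +{b}
  S→C A B: FOLLOW(A) ⊇ FIRST(B) = {a}; new: +{a}
  S→C A B: FOLLOW(B) ⊇ FOLLOW(S) ⊇ {$}; new: +{$}
  FOLLOW[S]={$}  FOLLOW[A]={a}  FOLLOW[B]={$,a}  FOLLOW[C]={a,b}
pass 2:
  C→B: FOLLOW(B) ⊇ FOLLOW(C) ⊇ {a,b}; new: +{b}
  FOLLOW[S]={$}  FOLLOW[A]={a}  FOLLOW[B]={$,a,b}  FOLLOW[C]={a,b}
pass 3: done
  FOLLOW[S]={$}  FOLLOW[A]={a}  FOLLOW[B]={$,a,b}  FOLLOW[C]={a,b}

FOLLOW(C) = ["a", "b"]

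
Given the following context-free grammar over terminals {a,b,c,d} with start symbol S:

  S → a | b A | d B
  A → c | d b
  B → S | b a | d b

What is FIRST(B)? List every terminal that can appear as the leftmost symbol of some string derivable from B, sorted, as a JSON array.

FIRST sets, iterate to fixpoint:
[1]
  A via A→c: +{c}
  A via A→d b: +{d}
  B via B→b a: +{b}
  B via B→d b: +{d}
  S via S→a: +{a}
  S via S→b A: +{b}
  S via S→d B: +{d}
  FIRST[S]={a,b,d}  FIRST[A]={c,d}  FIRST[B]={b,d}
[2]
  B via B→S: +{a}
  FIRST[S]={a,b,d}  FIRST[A]={c,d}  FIRST[B]={a,b,d}
[3] done
  FIRST[S]={a,b,d}  FIRST[A]={c,d}  FIRST[B]={a,b,d}

FIRST(B) = ["a", "b", "d"]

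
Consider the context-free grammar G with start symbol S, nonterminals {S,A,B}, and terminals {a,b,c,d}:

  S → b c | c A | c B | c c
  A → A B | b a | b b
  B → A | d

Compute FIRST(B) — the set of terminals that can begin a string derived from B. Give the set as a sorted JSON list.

FIRST sets, iterate to fixpoint:
pass 1:
  A via A→b a: +{b}
  B via B→A: +{b}
  B via B→d: +{d}
  S via S→b c: +{b}
  S via S→c A: +{c}
  FIRST(S)={b,c}  FIRST(A)={b}  FIRST(B)={b,d}
pass 2: done
  FIRST(S)={b,c}  FIRST(A)={b}  FIRST(B)={b,d}

FIRST(B) = ["b", "d"]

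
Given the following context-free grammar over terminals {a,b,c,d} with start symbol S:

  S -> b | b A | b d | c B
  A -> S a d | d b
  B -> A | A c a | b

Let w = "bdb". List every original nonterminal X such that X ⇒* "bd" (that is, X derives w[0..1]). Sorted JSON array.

CNF form of G:
  S -> T2 A | T2 T1 | T3 B | b
  A -> S X4 | T1 T2
  B -> A X5 | S X6 | T1 T2 | b
  T0 -> a
  T1 -> d
  T2 -> b
  T3 -> c
  X4 -> T0 T1
  X5 -> T3 T0
  X6 -> T0 T1

CYK fill, restricted to cells inside w[0..1]:
  T[0,0] 'b' = {B,S,T2}  orig:{B,S}
  T[1,1] 'd' = {T1}  orig:{}
  T[0,1] 'bd' = {S}

Original NTs in T[0,1] deriving "bd": ["S"]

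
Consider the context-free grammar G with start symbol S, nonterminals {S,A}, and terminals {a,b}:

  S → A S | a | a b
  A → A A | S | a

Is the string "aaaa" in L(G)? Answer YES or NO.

CNF form of G:
  S -> A S | T0 T1 | a
  A -> A A | A S | T0 T1 | a
  T0 -> a
  T1 -> b

Fill CYK table bottom-up:
  T[0,0] 'a' = {A,S,T0}  orig:{A,S}
  T[1,1] 'a' = {A,S,T0}  orig:{A,S}
  T[2,2] 'a' = {A,S,T0}  orig:{A,S}
  T[3,3] 'a' = {A,S,T0}  orig:{A,S}
  T[0,1] 'aa' = {A,S}
  T[1,2] 'aa' = {A,S}
  T[2,3] 'aa' = {A,S}
  T[0,2] 'aaa' = {A,S}
  T[1,3] 'aaa' = {A,S}
  T[0,3] 'aaaa' = {A,S}

S ∈ T[0,3] ⇒ YES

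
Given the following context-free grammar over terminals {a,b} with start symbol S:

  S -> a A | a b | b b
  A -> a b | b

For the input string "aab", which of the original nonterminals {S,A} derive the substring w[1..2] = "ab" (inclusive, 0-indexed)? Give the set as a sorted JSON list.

Convert to CNF:
  S -> T0 A | T0 T1 | T1 T1
  A -> T0 T1 | b
  T0 -> a
  T1 -> b

CYK table (by increasing span) — only the sub-triangle for w[1..2]:
  [1..1]={T0}  "a"  orig:{}
  [2..2]={A,T1}  "b"  orig:{A}
  [1..2]={A,S}  "ab"

Original NTs in T[1,2] deriving "ab": ["A", "S"]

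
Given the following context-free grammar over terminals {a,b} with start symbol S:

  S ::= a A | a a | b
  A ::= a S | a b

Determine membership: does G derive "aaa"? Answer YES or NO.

Convert to CNF:
  S -> T0 A | T0 T0 | b
  A -> T0 S | T0 T1
  T0 -> a
  T1 -> b

CYK fill:
  T[0,0] 'a' = {T0}  orig:{}
  T[1,1] 'a' = {T0}  orig:{}
  T[2,2] 'a' = {T0}  orig:{}
  T[0,1] 'aa' = {S}
  T[1,2] 'aa' = {S}
  T[0,2] 'aaa' = {A}

S ∉ T[0,2] ⇒ NO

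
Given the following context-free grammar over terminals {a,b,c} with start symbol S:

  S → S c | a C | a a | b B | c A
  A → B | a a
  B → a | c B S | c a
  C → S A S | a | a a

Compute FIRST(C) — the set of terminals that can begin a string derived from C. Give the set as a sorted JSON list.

FIRST sets, iterate to fixpoint:
[1]
  A via A→a a: +{a}
  B via B→a: +{a}
  B via B→c B S: +{c}
  C via C→a: +{a}
  S via S→a C: +{a}
  S via S→b B: +{b}
  S via S→c A: +{c}
  FIRST[S]={a,b,c}  FIRST[A]={a}  FIRST[B]={a,c}  FIRST[C]={a}
[2]
  A via A→B: +{c}
  C via C→S A S: +{b,c}
  FIRST[S]={a,b,c}  FIRST[A]={a,c}  FIRST[B]={a,c}  FIRST[C]={a,b,c}
[3] (no change)
  FIRST[S]={a,b,c}  FIRST[A]={a,c}  FIRST[B]={a,c}  FIRST[C]={a,b,c}

FIRST(C) = ["a", "b", "c"]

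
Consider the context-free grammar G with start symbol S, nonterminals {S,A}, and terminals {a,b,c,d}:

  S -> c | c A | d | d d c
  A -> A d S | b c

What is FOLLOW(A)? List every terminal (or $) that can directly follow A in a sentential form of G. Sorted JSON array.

FIRST iteration:
pass 1:
  A via A→b c: +{b}
  S via S→c: +{c}
  S via S→d: +{d}
  FIRST(S)={c,d}  FIRST(A)={b}
pass 2: (stable)
  FIRST(S)={c,d}  FIRST(A)={b}

FOLLOW iteration:
seed FOLLOW(S) with $
pass 1:
  A→A d S: FOLLOW(A) ⊇ FIRST(d) = {d}; new: +{d}
  A→A d S: FOLLOW(S) ⊇ FOLLOW(A) ⊇ {d}; new: +{d}
  S→c A: FOLLOW(A) ⊇ FOLLOW(S) ⊇ {$,d}; new: +{$}
  FOLLOW(S)={$,d}  FOLLOW(A)={$,d}
pass 2: (no change)
  FOLLOW(S)={$,d}  FOLLOW(A)={$,d}

FOLLOW(A) = ["$", "d"]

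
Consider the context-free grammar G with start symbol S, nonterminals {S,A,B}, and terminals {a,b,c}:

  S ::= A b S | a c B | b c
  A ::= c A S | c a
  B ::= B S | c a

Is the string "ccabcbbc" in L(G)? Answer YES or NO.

CNF form of G:
  S -> A X4 | T1 X5 | T2 T0
  A -> T0 T1 | T0 X3
  B -> B S | T0 T1
  T0 -> c
  T1 -> a
  T2 -> b
  X3 -> A S
  X4 -> T2 S
  X5 -> T0 B

CYK table (by increasing span):
  [0..0]={T0}  "c"  orig:{}
  [1..1]={T0}  "c"  orig:{}
  [2..2]={T1}  "a"  orig:{}
  [3..3]={T2}  "b"  orig:{}
  [4..4]={T0}  "c"  orig:{}
  [5..5]={T2}  "b"  orig:{}
  [6..6]={T2}  "b"  orig:{}
  [7..7]={T0}  "c"  orig:{}
  [0..1]=∅  "cc"
  [1..2]={A,B}  "ca"
  [2..3]=∅  "ab"
  [3..4]={S}  "bc"
  [4..5]=∅  "cb"
  [5..6]=∅  "bb"
  [6..7]={S}  "bc"
  [0..2]={X5}  "cca"  orig:{}
  [1..3]=∅  "cab"
  [2..4]=∅  "abc"
  [3..5]=∅  "bcb"
  [4..6]=∅  "cbb"
  [5..7]={X4}  "bbc"  orig:{}
  [0..3]=∅  "ccab"
  [1..4]={B,X3}  "cabc"  orig:{B}
  [2..5]=∅  "abcb"
  [3..6]=∅  "bcbb"
  [4..7]=∅  "cbbc"
  [0..4]={A,X5}  "ccabc"  orig:{A}
  [1..5]=∅  "cabcb"
  [2..6]=∅  "abcbb"
  [3..7]=∅  "bcbbc"
  [0..5]=∅  "ccabcb"
  [1..6]=∅  "cabcbb"
  [2..7]=∅  "abcbbc"
  [0..6]=∅  "ccabcbb"
  [1..7]=∅  "cabcbbc"
  [0..7]={S}  "ccabcbbc"

S ∈ T[0,7] ⇒ YES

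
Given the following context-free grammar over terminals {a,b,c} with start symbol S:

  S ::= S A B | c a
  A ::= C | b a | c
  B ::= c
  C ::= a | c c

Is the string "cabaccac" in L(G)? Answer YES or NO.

Convert to CNF:
  S -> S X3 | T2 T1
  A -> T0 T1 | T2 T2 | a | c
  B -> c
  C -> T2 T2 | a
  T0 -> b
  T1 -> a
  T2 -> c
  X3 -> A B

Fill CYK table bottom-up:
  [0..0]={A,B,T2}  "c"  orig:{A,B}
  [1..1]={A,C,T1}  "a"  orig:{A,C}
  [2..2]={T0}  "b"  orig:{}
  [3..3]={A,C,T1}  "a"  orig:{A,C}
  [4..4]={A,B,T2}  "c"  orig:{A,B}
  [5..5]={A,B,T2}  "c"  orig:{A,B}
  [6..6]={A,C,T1}  "a"  orig:{A,C}
  [7..7]={A,B,T2}  "c"  orig:{A,B}
  [0..1]={S}  "ca"
  [1..2]=∅  "ab"
  [2..3]={A}  "ba"
  [3..4]={X3}  "ac"  orig:{}
  [4..5]={A,C,X3}  "cc"  orig:{A,C}
  [5..6]={S}  "ca"
  [6..7]={X3}  "ac"  orig:{}
  [0..2]=∅  "cab"
  [1..3]=∅  "aba"
  [2..4]={X3}  "bac"  orig:{}
  [3..5]=∅  "acc"
  [4..6]=∅  "cca"
  [5..7]=∅  "cac"
  [0..3]=∅  "caba"
  [1..4]=∅  "abac"
  [2..5]=∅  "bacc"
  [3..6]=∅  "acca"
  [4..7]=∅  "ccac"
  [0..4]={S}  "cabac"
  [1..5]=∅  "abacc"
  [2..6]=∅  "bacca"
  [3..7]=∅  "accac"
  [0..5]=∅  "cabacc"
  [1..6]=∅  "abacca"
  [2..7]=∅  "baccac"
  [0..6]=∅  "cabacca"
  [1..7]=∅  "abaccac"
  [0..7]=∅  "cabaccac"

S ∉ T[0,7] ⇒ NO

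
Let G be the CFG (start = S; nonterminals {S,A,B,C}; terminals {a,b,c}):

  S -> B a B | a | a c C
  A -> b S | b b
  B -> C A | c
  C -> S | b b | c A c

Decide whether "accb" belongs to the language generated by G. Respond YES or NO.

Convert to CNF:
  S -> B X6 | T1 X7 | a
  A -> T0 S | T0 T0
  B -> C A | c
  C -> B X3 | T0 T0 | T1 X4 | T2 X5 | a
  T0 -> b
  T1 -> a
  T2 -> c
  X3 -> T1 B
  X4 -> T2 C
  X5 -> A T2
  X6 -> T1 B
  X7 -> T2 C

Fill CYK table bottom-up:
  [0..0]={C,S,T1}  "a"  orig:{C,S}
  [1..1]={B,T2}  "c"  orig:{B}
  [2..2]={B,T2}  "c"  orig:{B}
  [3..3]={T0}  "b"  orig:{}
  [0..1]={X3,X6}  "ac"  orig:{}
  [1..2]=∅  "cc"
  [2..3]=∅  "cb"
  [0..2]=∅  "acc"
  [1..3]=∅  "ccb"
  [0..3]=∅  "accb"

S ∉ T[0,3] ⇒ NO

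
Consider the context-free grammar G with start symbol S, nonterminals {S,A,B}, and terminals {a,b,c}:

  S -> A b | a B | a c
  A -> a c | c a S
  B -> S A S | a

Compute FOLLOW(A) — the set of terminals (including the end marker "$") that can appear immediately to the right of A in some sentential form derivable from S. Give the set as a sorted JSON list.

FIRST iteration:
pass 1:
  A via A→a c: +{a}
  A via A→c a S: +{c}
  B via B→a: +{a}
  S via S→A b: +{a,c}
  S: {a,c}  A: {a,c}  B: {a}
pass 2:
  B via B→S A S: +{c}
  S: {a,c}  A: {a,c}  B: {a,c}
pass 3: done
  S: {a,c}  A: {a,c}  B: {a,c}

FOLLOW iteration:
initialize: $ ∈ FOLLOW(S)
iter 1:
  B→S A S: FOLLOW(S) ⊇ FIRST(A) = {a,c}; new: +{a,c}
  B→S A S: FOLLOW(A) ⊇ FIRST(S) = {a,c}; new: +{a,c}
  S→A b: FOLLOW(A) ⊇ FIRST(b) = {b}; new: +{b}
  S→a B: FOLLOW(B) ⊇ FOLLOW(S) ⊇ {$,a,c}; new: +{$,a,c}
  FOLLOW[S]={$,a,c}  FOLLOW[A]={a,b,c}  FOLLOW[B]={$,a,c}
iter 2:
  A→c a S: FOLLOW(S) ⊇ FOLLOW(A) ⊇ {a,b,c}; new: +{b}
  S→a B: FOLLOW(B) ⊇ FOLLOW(S) ⊇ {$,a,b,c}; new: +{b}
  FOLLOW[S]={$,a,b,c}  FOLLOW[A]={a,b,c}  FOLLOW[B]={$,a,b,c}
iter 3: (no change)
  FOLLOW[S]={$,a,b,c}  FOLLOW[A]={a,b,c}  FOLLOW[B]={$,a,b,c}

FOLLOW(A) = ["a", "b", "c"]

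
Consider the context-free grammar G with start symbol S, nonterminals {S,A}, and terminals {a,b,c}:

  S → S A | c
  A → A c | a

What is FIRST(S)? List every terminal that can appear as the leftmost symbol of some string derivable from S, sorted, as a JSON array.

FIRST iteration:
[1]
  A via A→a: +{a}
  S via S→c: +{c}
  FIRST(S)={c}  FIRST(A)={a}
[2] (no change)
  FIRST(S)={c}  FIRST(A)={a}

FIRST(S) = ["c"]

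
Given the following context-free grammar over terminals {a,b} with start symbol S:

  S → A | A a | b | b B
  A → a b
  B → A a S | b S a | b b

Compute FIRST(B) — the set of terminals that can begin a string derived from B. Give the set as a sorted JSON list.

FIRST iteration:
iter 1:
  A via A→a b: +{a}
  B via B→A a S: +{a}
  B via B→b S a: +{b}
  S via S→A: +{a}
  S via S→b: +{b}
  S: {a,b}  A: {a}  B: {a,b}
iter 2: done
  S: {a,b}  A: {a}  B: {a,b}

FIRST(B) = ["a", "b"]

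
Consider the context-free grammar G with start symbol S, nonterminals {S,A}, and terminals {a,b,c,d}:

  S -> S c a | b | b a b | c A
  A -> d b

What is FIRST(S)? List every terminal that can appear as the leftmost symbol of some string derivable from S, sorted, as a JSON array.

FIRST sets, iterate to fixpoint:
iter 1:
  A via A→d b: +{d}
  S via S→b: +{b}
  S via S→c A: +{c}
  FIRST[S]={b,c}  FIRST[A]={d}
iter 2: (no change)
  FIRST[S]={b,c}  FIRST[A]={d}

FIRST(S) = ["b", "c"]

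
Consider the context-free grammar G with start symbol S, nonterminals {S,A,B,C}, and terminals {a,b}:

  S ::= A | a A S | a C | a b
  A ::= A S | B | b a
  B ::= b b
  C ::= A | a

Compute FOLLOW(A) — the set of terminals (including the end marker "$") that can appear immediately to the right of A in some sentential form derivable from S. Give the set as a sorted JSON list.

FIRST sets, iterate to fixpoint:
round 1:
  A via A→b a: +{b}
  B via B→b b: +{b}
  C via C→A: +{b}
  C via C→a: +{a}
  S via S→A: +{b}
  S via S→a A S: +{a}
  S: {a,b}  A: {b}  B: {b}  C: {a,b}
round 2: — fixpoint
  S: {a,b}  A: {b}  B: {b}  C: {a,b}

FOLLOW iteration:
initialize: $ ∈ FOLLOW(S)
round 1:
  A→A S: FOLLOW(A) ⊇ FIRST(S) = {a,b}; new: +{a,b}
  A→A S: FOLLOW(S) ⊇ FOLLOW(A) ⊇ {a,b}; new: +{a,b}
  A→B: FOLLOW(B) ⊇ FOLLOW(A) ⊇ {a,b}; new: +{a,b}
  S→A: FOLLOW(A) ⊇ FOLLOW(S) ⊇ {$,a,b}; new: +{$}
  S→a C: FOLLOW(C) ⊇ FOLLOW(S) ⊇ {$,a,b}; new: +{$,a,b}
  S: {$,a,b}  A: {$,a,b}  B: {a,b}  C: {$,a,b}
round 2:
  A→B: FOLLOW(B) ⊇ FOLLOW(A) ⊇ {$,a,b}; new: +{$}
  S: {$,a,b}  A: {$,a,b}  B: {$,a,b}  C: {$,a,b}
round 3: done
  S: {$,a,b}  A: {$,a,b}  B: {$,a,b}  C: {$,a,b}

FOLLOW(A) = ["$", "a", "b"]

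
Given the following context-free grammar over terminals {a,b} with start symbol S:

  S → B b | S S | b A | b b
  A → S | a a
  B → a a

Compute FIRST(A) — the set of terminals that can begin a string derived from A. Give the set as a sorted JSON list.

FIRST iteration:
[1]
  A via A→a a: +{a}
  B via B→a a: +{a}
  S via S→B b: +{a}
  S via S→b A: +{b}
  FIRST(S)={a,b}  FIRST(A)={a}  FIRST(B)={a}
[2]
  A via A→S: +{b}
  FIRST(S)={a,b}  FIRST(A)={a,b}  FIRST(B)={a}
[3] (stable)
  FIRST(S)={a,b}  FIRST(A)={a,b}  FIRST(B)={a}

FIRST(A) = ["a", "b"]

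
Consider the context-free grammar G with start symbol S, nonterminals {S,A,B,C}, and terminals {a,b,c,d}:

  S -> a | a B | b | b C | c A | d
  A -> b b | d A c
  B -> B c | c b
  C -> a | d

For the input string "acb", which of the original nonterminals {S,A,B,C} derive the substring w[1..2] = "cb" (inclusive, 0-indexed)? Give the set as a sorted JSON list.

Convert to CNF:
  S -> T0 C | T2 A | T3 B | a | b | d
  A -> T0 T0 | T1 X4
  B -> B T2 | T2 T0
  C -> a | d
  T0 -> b
  T1 -> d
  T2 -> c
  T3 -> a
  X4 -> A T2

Fill CYK table bottom-up, restricted to cells inside w[1..2]:
  cell(1,1) c: {T2}  orig:{}
  cell(2,2) b: {S,T0}  orig:{S}
  cell(1,2) cb: {B}

Original NTs in T[1,2] deriving "cb": ["B"]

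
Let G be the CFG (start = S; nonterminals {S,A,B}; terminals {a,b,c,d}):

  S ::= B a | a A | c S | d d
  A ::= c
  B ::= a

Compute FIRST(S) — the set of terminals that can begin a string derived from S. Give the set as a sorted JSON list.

Compute FIRST by fixpoint:
round 1:
  A via A→c: +{c}
  B via B→a: +{a}
  S via S→B a: +{a}
  S via S→c S: +{c}
  S via S→d d: +{d}
  FIRST[S]={a,c,d}  FIRST[A]={c}  FIRST[B]={a}
round 2: (no change)
  FIRST[S]={a,c,d}  FIRST[A]={c}  FIRST[B]={a}

FIRST(S) = ["a", "c", "d"]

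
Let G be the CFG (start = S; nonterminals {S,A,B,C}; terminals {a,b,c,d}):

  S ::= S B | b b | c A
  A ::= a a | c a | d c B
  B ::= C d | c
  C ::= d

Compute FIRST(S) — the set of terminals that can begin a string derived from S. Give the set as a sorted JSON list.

FIRST iteration:
[1]
  A via A→a a: +{a}
  A via A→c a: +{c}
  A via A→d c B: +{d}
  B via B→c: +{c}
  C via C→d: +{d}
  S via S→b b: +{b}
  S via S→c A: +{c}
  S: {b,c}  A: {a,c,d}  B: {c}  C: {d}
[2]
  B via B→C d: +{d}
  S: {b,c}  A: {a,c,d}  B: {c,d}  C: {d}
[3] done
  S: {b,c}  A: {a,c,d}  B: {c,d}  C: {d}

FIRST(S) = ["b", "c"]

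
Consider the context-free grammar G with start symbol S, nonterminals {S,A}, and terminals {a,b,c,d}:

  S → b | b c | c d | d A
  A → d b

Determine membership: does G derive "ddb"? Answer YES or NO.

CNF form of G:
  S -> T0 A | T1 T2 | T2 T0 | b
  A -> T0 T1
  T0 -> d
  T1 -> b
  T2 -> c

CYK fill:
  cell(0,0) d: {T0}  orig:{}
  cell(1,1) d: {T0}  orig:{}
  cell(2,2) b: {S,T1}  orig:{S}
  cell(0,1) dd: ∅
  cell(1,2) db: {A}
  cell(0,2) ddb: {S}

S ∈ T[0,2] ⇒ YES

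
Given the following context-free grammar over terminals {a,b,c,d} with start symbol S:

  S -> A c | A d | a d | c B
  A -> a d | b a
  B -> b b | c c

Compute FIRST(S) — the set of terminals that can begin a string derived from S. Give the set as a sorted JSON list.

FIRST iteration:
iter 1:
  A via A→a d: +{a}
  A via A→b a: +{b}
  B via B→b b: +{b}
  B via B→c c: +{c}
  S via S→A c: +{a,b}
  S via S→c B: +{c}
  S: {a,b,c}  A: {a,b}  B: {b,c}
iter 2: (no change)
  S: {a,b,c}  A: {a,b}  B: {b,c}

FIRST(S) = ["a", "b", "c"]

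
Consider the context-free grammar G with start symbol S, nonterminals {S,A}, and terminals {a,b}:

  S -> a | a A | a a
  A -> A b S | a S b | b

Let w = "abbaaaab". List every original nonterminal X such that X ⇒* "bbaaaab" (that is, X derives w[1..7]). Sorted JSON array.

CNF form of G:
  S -> T1 A | T1 T1 | a
  A -> A X2 | T1 X3 | b
  T0 -> b
  T1 -> a
  X2 -> T0 S
  X3 -> S T0

CYK table (by increasing span) — only the sub-triangle for w[1..7]:
  cell(1,1) b: {A,T0}  orig:{A}
  cell(2,2) b: {A,T0}  orig:{A}
  cell(3,3) a: {S,T1}  orig:{S}
  cell(4,4) a: {S,T1}  orig:{S}
  cell(5,5) a: {S,T1}  orig:{S}
  cell(6,6) a: {S,T1}  orig:{S}
  cell(7,7) b: {A,T0}  orig:{A}
  cell(1,2) bb: ∅
  cell(2,3) ba: {X2}  orig:{}
  cell(3,4) aa: {S}
  cell(4,5) aa: {S}
  cell(5,6) aa: {S}
  cell(6,7) ab: {S,X3}  orig:{S}
  cell(1,3) bba: {A}
  cell(2,4) baa: {X2}  orig:{}
  cell(3,5) aaa: ∅
  cell(4,6) aaa: ∅
  cell(5,7) aab: {A,X3}  orig:{A}
  cell(1,4) bbaa: {A}
  cell(2,5) baaa: ∅
  cell(3,6) aaaa: ∅
  cell(4,7) aaab: {A,S}
  cell(1,5) bbaaa: ∅
  cell(2,6) baaaa: ∅
  cell(3,7) aaaab: {S}
  cell(1,6) bbaaaa: ∅
  cell(2,7) baaaab: {X2}  orig:{}
  cell(1,7) bbaaaab: {A}

Original NTs in T[1,7] deriving "bbaaaab": ["A"]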